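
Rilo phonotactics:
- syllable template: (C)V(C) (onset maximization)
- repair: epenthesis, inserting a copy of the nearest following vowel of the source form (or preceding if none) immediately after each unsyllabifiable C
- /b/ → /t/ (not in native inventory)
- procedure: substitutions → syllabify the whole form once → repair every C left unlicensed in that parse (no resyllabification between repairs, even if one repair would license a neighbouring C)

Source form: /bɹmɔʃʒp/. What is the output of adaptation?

tɔɹɔmɔʃʒɔpɔ

Substitution: /b/ → /t/, giving /tɹmɔʃʒp/.
Under (C)V(C), the unsyllabifiable consonants are /t/, /ɹ/, /ʒ/, /p/ (at most one coda consonant is licensed; onsets are limited to one consonant).
Each unlicensed consonant becomes the onset of a new syllable: /t/ → /tɔ/, /ɹ/ → /ɹɔ/, /ʒ/ → /ʒɔ/, /p/ → /pɔ/.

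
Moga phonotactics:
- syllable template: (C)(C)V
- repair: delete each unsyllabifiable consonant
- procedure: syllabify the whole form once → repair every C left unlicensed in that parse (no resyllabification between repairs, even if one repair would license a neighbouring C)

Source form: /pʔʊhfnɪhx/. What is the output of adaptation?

pʔʊfnɪ

The consonants /h/, /h/, /x/ cannot be parsed into a legal (C)(C)V syllable (no codas are permitted; onsets may contain at most 2 consonants).
Deleting the stranded consonants removes /h/, /h/, /x/.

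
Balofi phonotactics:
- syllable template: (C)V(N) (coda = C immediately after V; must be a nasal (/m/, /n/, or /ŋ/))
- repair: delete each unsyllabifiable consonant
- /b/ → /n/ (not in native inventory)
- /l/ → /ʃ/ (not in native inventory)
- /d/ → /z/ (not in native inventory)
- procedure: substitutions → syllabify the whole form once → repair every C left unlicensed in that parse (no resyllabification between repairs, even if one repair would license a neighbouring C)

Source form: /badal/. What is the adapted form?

Substitution: /b/ → /n/, /d/ → /z/, /l/ → /ʃ/, giving /nazaʃ/.
The consonants /ʃ/ cannot be parsed into a legal (C)V(N) syllable (only a nasal (/m/, /n/, or /ŋ/) is licensed in coda position; onsets are limited to one consonant).
Each unlicensed consonant is deleted: /ʃ/.

naza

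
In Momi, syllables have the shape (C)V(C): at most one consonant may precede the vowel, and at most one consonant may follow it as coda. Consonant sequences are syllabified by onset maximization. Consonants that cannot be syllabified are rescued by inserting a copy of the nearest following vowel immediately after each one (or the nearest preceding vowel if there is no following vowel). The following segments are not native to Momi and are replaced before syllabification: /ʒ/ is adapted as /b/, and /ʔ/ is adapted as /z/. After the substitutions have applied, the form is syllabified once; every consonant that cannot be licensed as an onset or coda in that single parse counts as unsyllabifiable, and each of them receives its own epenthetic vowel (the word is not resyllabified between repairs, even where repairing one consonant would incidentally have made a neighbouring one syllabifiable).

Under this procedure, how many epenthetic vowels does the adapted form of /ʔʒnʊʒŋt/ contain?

After substitution the input is /zbnʊbŋt/.
The unsyllabifiable consonants are /z/, /b/, /ŋ/, /t/; each receives one epenthetic vowel.

4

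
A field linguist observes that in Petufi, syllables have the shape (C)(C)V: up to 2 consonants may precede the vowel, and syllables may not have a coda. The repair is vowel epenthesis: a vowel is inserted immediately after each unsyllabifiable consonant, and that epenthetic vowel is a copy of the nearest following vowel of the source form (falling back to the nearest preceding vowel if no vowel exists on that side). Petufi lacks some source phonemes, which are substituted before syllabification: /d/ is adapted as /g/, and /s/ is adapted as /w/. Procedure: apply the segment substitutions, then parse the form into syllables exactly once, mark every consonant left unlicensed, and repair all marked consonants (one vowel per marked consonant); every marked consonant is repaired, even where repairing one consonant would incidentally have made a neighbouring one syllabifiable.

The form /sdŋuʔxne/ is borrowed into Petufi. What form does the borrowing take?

wugŋuʔexne

Substitution: /s/ → /w/, /d/ → /g/, giving /wgŋuʔxne/.
The consonants /w/, /ʔ/ cannot be parsed into a legal (C)(C)V syllable (no codas are permitted; onsets may contain at most 2 consonants).
Inserting the epenthetic vowel yields /w/ → /wu/, /ʔ/ → /ʔe/.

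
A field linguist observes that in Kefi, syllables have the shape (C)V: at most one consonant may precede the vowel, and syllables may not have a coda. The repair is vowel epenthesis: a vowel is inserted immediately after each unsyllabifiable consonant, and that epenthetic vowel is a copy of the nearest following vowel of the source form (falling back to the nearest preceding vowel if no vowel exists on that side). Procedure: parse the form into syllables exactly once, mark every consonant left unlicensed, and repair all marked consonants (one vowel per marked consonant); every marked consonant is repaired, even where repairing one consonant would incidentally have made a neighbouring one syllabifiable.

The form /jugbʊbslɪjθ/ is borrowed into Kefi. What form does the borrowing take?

jugʊbʊbɪsɪlɪjɪθɪ

Syllabifying with onset maximization leaves /g/, /b/, /s/, /j/, /θ/ stranded (no codas are permitted; onsets are limited to one consonant).
Each unlicensed consonant becomes the onset of a new syllable: /g/ → /gʊ/, /b/ → /bɪ/, /s/ → /sɪ/, /j/ → /jɪ/, /θ/ → /θɪ/.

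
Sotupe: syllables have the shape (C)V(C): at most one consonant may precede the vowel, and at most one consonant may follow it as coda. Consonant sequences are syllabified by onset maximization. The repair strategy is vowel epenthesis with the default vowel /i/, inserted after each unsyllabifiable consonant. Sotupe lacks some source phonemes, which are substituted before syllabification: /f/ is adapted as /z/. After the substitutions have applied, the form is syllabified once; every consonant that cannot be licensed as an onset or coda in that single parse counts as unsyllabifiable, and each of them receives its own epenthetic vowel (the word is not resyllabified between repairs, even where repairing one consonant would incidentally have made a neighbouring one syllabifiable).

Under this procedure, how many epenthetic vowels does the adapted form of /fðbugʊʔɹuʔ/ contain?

2

After substitution the input is /zðbugʊʔɹuʔ/.
The unsyllabifiable consonants are /z/, /ð/; each receives one epenthetic vowel.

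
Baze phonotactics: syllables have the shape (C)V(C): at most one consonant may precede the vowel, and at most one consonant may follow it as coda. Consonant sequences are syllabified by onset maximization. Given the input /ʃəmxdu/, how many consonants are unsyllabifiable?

Syllabifying with onset maximization leaves /x/ stranded (at most one coda consonant is licensed; onsets are limited to one consonant).

1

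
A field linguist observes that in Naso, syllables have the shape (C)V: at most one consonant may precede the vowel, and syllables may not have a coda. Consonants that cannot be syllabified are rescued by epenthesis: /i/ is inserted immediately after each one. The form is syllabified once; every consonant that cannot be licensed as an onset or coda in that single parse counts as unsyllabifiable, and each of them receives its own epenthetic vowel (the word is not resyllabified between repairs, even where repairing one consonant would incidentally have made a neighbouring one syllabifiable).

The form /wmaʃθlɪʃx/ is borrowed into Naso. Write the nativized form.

wimaʃiθilɪʃixi

The consonants /w/, /ʃ/, /θ/, /ʃ/, /x/ cannot be parsed into a legal (C)V syllable (no codas are permitted; onsets are limited to one consonant).
Inserting the epenthetic vowel yields /w/ → /wi/, /ʃ/ → /ʃi/, /θ/ → /θi/, /ʃ/ → /ʃi/, /x/ → /xi/.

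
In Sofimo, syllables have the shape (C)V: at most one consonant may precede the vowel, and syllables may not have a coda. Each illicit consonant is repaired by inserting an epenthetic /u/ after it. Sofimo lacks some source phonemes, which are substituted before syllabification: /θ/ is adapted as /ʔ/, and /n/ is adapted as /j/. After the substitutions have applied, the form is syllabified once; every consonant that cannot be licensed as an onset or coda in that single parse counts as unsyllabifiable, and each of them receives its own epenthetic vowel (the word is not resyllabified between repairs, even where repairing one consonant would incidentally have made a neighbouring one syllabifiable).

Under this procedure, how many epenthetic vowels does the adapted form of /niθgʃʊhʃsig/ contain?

5

After substitution the input is /jiʔgʃʊhʃsig/.
The unsyllabifiable consonants are /ʔ/, /g/, /h/, /ʃ/, /g/; each receives one epenthetic vowel.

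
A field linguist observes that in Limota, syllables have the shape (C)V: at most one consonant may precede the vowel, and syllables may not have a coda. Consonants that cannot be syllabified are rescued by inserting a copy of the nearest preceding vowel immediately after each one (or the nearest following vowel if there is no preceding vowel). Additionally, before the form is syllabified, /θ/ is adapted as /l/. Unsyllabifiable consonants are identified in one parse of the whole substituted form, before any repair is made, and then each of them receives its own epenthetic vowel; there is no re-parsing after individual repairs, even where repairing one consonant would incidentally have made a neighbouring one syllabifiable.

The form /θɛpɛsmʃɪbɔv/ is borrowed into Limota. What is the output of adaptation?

lɛpɛsɛmɛʃɪbɔvɔ

Substitution: /θ/ → /l/, giving /lɛpɛsmʃɪbɔv/.
The consonants /s/, /m/, /v/ cannot be parsed into a legal (C)V syllable (no codas are permitted; onsets are limited to one consonant).
Epenthesis after each stranded consonant: /s/ → /sɛ/, /m/ → /mɛ/, /v/ → /vɔ/.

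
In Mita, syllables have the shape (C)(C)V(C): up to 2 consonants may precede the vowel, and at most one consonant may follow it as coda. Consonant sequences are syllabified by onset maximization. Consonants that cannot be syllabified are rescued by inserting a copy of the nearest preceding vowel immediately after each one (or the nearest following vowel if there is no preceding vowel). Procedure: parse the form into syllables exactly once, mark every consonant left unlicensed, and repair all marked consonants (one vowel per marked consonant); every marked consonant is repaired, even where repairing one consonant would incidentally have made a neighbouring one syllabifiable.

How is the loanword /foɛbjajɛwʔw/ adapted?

Syllabifying with onset maximization leaves /ʔ/, /w/ stranded (at most one coda consonant is licensed; onsets may contain at most 2 consonants).
Each unlicensed consonant becomes the onset of a new syllable: /ʔ/ → /ʔɛ/, /w/ → /wɛ/.

foɛbjajɛwʔɛwɛ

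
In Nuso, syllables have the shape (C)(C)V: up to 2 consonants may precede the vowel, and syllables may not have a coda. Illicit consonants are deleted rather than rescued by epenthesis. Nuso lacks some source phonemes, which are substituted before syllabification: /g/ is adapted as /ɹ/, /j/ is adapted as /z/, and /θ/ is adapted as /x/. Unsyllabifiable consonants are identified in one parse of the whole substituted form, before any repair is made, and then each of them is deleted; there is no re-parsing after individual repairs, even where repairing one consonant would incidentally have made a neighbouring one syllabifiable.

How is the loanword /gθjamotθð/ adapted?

xzamo

Substitution: /g/ → /ɹ/, /θ/ → /x/, /j/ → /z/, giving /ɹxzamotxð/.
Under (C)(C)V, the unsyllabifiable consonants are /ɹ/, /t/, /x/, /ð/ (no codas are permitted; onsets may contain at most 2 consonants).
Deletion applies to /ɹ/, /t/, /x/, /ð/.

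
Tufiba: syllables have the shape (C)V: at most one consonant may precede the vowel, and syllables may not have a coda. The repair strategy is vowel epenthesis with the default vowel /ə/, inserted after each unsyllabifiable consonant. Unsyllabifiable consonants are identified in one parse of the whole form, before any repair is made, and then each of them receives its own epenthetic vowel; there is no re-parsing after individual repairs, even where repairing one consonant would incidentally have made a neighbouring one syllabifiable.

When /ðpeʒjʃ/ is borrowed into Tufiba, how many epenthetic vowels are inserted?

The unsyllabifiable consonants are /ð/, /ʒ/, /j/, /ʃ/; each receives one epenthetic vowel.

4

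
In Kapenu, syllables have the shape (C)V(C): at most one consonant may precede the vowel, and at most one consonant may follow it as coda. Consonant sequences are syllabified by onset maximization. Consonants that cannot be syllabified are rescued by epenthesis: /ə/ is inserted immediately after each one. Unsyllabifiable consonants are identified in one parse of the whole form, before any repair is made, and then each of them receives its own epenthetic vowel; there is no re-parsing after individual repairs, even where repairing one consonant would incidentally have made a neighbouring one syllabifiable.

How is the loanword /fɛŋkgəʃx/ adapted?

fɛŋkəgəʃxə

Under (C)V(C), the unsyllabifiable consonants are /k/, /x/ (at most one coda consonant is licensed; onsets are limited to one consonant).
Epenthesis after each stranded consonant: /k/ → /kə/, /x/ → /xə/.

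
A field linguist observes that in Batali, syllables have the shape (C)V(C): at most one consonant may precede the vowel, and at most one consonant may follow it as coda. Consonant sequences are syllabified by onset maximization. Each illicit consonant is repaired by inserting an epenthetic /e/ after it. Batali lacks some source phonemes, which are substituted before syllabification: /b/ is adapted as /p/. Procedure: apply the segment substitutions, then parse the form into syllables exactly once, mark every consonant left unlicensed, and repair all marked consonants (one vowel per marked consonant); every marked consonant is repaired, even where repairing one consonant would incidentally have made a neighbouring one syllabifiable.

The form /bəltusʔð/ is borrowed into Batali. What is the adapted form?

pəltusʔeðe

Substitution: /b/ → /p/, giving /pəltusʔð/.
Syllabifying with onset maximization leaves /ʔ/, /ð/ stranded (at most one coda consonant is licensed; onsets are limited to one consonant).
Inserting the epenthetic vowel yields /ʔ/ → /ʔe/, /ð/ → /ðe/.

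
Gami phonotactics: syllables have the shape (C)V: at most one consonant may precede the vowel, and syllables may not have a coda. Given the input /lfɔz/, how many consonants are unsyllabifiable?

Under (C)V, the unsyllabifiable consonants are /l/, /z/ (no codas are permitted; onsets are limited to one consonant).

2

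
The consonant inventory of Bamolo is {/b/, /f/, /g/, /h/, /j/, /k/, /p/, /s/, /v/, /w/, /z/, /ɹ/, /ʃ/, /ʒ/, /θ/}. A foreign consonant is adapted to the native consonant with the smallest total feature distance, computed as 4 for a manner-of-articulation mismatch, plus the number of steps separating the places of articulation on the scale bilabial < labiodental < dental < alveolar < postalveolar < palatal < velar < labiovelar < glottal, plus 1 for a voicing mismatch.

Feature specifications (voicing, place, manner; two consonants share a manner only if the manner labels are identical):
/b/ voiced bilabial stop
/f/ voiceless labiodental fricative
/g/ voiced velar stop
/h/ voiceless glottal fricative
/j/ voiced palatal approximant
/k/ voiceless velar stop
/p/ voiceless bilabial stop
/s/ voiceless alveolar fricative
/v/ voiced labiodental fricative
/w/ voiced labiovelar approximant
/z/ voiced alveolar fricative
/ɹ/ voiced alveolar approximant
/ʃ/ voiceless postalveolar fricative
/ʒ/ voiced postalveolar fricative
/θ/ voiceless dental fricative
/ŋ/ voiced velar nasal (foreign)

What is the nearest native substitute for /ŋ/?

/g/ is closest: manner differs (nasal→stop, +4), place distance 0 (velar→velar), same voicing; total 4. Next closest is /j/ at distance 5.

g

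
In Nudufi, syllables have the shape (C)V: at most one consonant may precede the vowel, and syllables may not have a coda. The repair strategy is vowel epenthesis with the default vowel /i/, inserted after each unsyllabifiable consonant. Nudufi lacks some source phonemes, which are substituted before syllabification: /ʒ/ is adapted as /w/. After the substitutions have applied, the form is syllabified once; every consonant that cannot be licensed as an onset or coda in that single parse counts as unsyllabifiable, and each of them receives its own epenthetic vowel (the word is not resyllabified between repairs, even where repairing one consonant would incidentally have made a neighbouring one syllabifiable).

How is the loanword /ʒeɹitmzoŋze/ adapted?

weɹitimizoŋize

Substitution: /ʒ/ → /w/, giving /weɹitmzoŋze/.
Syllabifying with onset maximization leaves /t/, /m/, /ŋ/ stranded (no codas are permitted; onsets are limited to one consonant).
Each unlicensed consonant becomes the onset of a new syllable: /t/ → /ti/, /m/ → /mi/, /ŋ/ → /ŋi/.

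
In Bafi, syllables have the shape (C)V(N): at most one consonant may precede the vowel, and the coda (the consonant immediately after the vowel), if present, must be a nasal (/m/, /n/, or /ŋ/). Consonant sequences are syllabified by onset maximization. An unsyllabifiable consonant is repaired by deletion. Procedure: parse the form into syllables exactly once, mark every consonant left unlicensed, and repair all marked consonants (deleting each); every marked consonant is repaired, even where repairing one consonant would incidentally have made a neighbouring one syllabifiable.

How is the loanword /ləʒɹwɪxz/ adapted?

ləwɪ

Syllabifying with onset maximization leaves /ʒ/, /ɹ/, /x/, /z/ stranded (only a nasal (/m/, /n/, or /ŋ/) is licensed in coda position; onsets are limited to one consonant).
Deletion applies to /ʒ/, /ɹ/, /x/, /z/.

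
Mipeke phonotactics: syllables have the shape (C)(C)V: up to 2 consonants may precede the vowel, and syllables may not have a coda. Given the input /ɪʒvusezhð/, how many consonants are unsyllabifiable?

Syllabifying with onset maximization leaves /z/, /h/, /ð/ stranded (no codas are permitted; onsets may contain at most 2 consonants).

3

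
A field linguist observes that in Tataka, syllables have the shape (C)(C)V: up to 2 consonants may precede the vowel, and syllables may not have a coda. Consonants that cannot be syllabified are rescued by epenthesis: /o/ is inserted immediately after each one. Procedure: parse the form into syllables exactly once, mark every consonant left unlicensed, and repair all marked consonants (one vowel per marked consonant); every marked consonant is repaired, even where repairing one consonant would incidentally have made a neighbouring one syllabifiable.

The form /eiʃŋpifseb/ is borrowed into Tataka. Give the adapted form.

eiʃoŋpifsebo

The consonants /ʃ/, /b/ cannot be parsed into a legal (C)(C)V syllable (no codas are permitted; onsets may contain at most 2 consonants).
Inserting the epenthetic vowel yields /ʃ/ → /ʃo/, /b/ → /bo/.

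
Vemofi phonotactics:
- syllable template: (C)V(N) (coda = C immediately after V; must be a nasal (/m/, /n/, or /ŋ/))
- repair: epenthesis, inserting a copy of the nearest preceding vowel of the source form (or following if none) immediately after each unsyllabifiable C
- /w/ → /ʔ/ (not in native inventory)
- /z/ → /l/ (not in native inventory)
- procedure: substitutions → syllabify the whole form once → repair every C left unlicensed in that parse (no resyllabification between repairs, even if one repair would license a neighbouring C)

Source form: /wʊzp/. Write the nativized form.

ʔʊlʊpʊ

Substitution: /w/ → /ʔ/, /z/ → /l/, giving /ʔʊlp/.
The consonants /l/, /p/ cannot be parsed into a legal (C)V(N) syllable (only a nasal (/m/, /n/, or /ŋ/) is licensed in coda position; onsets are limited to one consonant).
Epenthesis after each stranded consonant: /l/ → /lʊ/, /p/ → /pʊ/.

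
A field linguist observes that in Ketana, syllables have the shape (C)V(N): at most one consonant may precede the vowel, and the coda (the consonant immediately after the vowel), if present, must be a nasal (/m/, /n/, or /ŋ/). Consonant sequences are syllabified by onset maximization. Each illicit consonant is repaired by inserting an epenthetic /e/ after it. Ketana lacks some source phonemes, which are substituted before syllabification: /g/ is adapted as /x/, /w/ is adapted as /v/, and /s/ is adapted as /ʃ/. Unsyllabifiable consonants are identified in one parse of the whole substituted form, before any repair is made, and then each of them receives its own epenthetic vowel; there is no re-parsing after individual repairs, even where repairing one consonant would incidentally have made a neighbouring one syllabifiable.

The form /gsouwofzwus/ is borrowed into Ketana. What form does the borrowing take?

xeʃouvofezevuʃe

Substitution: /g/ → /x/, /s/ → /ʃ/, /w/ → /v/, giving /xʃouvofzvuʃ/.
Syllabifying with onset maximization leaves /x/, /f/, /z/, /ʃ/ stranded (only a nasal (/m/, /n/, or /ŋ/) is licensed in coda position; onsets are limited to one consonant).
Each unlicensed consonant becomes the onset of a new syllable: /x/ → /xe/, /f/ → /fe/, /z/ → /ze/, /ʃ/ → /ʃe/.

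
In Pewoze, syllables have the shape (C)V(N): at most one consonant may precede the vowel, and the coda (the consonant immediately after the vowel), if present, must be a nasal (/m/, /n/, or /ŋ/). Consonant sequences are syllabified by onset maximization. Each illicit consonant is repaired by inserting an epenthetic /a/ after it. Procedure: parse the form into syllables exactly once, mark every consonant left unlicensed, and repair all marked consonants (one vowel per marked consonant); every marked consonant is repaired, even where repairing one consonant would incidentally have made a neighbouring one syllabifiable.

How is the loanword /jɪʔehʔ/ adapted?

Under (C)V(N), the unsyllabifiable consonants are /h/, /ʔ/ (only a nasal (/m/, /n/, or /ŋ/) is licensed in coda position; onsets are limited to one consonant).
Inserting the epenthetic vowel yields /h/ → /ha/, /ʔ/ → /ʔa/.

jɪʔehaʔa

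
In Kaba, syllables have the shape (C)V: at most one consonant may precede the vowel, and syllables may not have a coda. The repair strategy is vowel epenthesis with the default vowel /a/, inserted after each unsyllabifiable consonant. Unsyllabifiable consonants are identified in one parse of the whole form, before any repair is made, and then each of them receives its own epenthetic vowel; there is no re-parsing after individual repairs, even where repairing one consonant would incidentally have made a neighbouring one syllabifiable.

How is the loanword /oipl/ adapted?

Syllabifying with onset maximization leaves /p/, /l/ stranded (no codas are permitted; onsets are limited to one consonant).
Epenthesis after each stranded consonant: /p/ → /pa/, /l/ → /la/.

oipala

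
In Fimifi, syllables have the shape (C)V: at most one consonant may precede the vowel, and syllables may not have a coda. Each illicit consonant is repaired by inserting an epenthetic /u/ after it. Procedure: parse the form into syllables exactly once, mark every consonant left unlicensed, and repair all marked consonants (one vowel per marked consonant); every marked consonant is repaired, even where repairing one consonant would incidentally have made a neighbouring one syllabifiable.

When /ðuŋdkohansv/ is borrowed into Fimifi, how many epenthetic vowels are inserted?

The unsyllabifiable consonants are /ŋ/, /d/, /n/, /s/, /v/; each receives one epenthetic vowel.

5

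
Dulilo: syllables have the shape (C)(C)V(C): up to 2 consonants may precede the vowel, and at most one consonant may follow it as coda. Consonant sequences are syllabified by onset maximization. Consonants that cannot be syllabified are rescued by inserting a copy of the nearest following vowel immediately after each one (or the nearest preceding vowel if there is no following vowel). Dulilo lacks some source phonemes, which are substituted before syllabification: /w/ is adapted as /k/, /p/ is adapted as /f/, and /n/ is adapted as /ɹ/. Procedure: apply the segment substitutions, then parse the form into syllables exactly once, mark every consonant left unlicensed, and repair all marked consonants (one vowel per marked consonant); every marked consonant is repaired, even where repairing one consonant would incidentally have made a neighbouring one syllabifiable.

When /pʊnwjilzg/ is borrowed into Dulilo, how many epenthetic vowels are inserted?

After substitution the input is /fʊɹkjilzg/.
The unsyllabifiable consonants are /z/, /g/; each receives one epenthetic vowel.

2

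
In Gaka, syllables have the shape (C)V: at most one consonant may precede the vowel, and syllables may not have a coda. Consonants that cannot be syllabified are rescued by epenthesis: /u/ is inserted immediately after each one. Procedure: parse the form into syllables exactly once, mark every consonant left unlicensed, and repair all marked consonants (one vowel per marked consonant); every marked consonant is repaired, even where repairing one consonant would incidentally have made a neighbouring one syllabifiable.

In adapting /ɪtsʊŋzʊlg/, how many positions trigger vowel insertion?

4

The unsyllabifiable consonants are /t/, /ŋ/, /l/, /g/; each receives one epenthetic vowel.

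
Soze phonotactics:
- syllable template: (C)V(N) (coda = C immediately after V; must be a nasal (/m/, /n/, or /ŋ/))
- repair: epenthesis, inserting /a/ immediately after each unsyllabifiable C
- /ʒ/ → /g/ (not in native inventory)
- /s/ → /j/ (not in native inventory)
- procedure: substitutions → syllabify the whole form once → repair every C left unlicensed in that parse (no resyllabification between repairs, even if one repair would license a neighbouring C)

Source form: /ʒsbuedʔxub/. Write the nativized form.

gajabuedaʔaxuba

Substitution: /ʒ/ → /g/, /s/ → /j/, giving /gjbuedʔxub/.
Under (C)V(N), the unsyllabifiable consonants are /g/, /j/, /d/, /ʔ/, /b/ (only a nasal (/m/, /n/, or /ŋ/) is licensed in coda position; onsets are limited to one consonant).
Inserting the epenthetic vowel yields /g/ → /ga/, /j/ → /ja/, /d/ → /da/, /ʔ/ → /ʔa/, /b/ → /ba/.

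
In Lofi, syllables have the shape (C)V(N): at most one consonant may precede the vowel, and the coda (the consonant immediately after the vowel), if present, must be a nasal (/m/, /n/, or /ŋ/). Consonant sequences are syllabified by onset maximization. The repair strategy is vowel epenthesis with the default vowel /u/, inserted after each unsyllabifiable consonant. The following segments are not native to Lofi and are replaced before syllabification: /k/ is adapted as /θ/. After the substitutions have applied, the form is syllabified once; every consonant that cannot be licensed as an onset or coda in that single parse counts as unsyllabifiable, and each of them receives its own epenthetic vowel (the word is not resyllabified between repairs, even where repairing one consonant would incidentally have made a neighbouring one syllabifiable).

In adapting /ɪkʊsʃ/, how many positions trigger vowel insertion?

After substitution the input is /ɪθʊsʃ/.
The unsyllabifiable consonants are /s/, /ʃ/; each receives one epenthetic vowel.

2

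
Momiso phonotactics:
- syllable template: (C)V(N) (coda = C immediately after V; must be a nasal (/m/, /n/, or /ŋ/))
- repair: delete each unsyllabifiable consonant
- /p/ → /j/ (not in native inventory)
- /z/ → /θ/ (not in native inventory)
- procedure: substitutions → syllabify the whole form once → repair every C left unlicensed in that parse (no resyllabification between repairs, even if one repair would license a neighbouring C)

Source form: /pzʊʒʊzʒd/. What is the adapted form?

θʊʒʊ

Substitution: /p/ → /j/, /z/ → /θ/, giving /jθʊʒʊθʒd/.
The consonants /j/, /θ/, /ʒ/, /d/ cannot be parsed into a legal (C)V(N) syllable (only a nasal (/m/, /n/, or /ŋ/) is licensed in coda position; onsets are limited to one consonant).
Each unlicensed consonant is deleted: /j/, /θ/, /ʒ/, /d/.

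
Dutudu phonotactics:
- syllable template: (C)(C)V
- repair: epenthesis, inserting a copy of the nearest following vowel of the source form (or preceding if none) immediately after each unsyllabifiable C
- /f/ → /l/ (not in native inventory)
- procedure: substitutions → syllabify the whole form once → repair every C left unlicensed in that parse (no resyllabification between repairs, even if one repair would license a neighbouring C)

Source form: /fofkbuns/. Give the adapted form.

lolukbunusu

Substitution: /f/ → /l/, giving /lolkbuns/.
The consonants /l/, /n/, /s/ cannot be parsed into a legal (C)(C)V syllable (no codas are permitted; onsets may contain at most 2 consonants).
Inserting the epenthetic vowel yields /l/ → /lu/, /n/ → /nu/, /s/ → /su/.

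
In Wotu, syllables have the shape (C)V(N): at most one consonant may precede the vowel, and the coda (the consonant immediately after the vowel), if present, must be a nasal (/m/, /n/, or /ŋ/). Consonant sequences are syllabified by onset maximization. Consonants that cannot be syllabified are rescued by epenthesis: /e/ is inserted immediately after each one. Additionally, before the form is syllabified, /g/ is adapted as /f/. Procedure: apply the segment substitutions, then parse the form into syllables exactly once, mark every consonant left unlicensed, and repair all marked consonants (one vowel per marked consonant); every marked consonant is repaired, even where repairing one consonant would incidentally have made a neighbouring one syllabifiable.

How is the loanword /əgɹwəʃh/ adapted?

Substitution: /g/ → /f/, giving /əfɹwəʃh/.
The consonants /f/, /ɹ/, /ʃ/, /h/ cannot be parsed into a legal (C)V(N) syllable (only a nasal (/m/, /n/, or /ŋ/) is licensed in coda position; onsets are limited to one consonant).
Each unlicensed consonant becomes the onset of a new syllable: /f/ → /fe/, /ɹ/ → /ɹe/, /ʃ/ → /ʃe/, /h/ → /he/.

əfeɹewəʃehe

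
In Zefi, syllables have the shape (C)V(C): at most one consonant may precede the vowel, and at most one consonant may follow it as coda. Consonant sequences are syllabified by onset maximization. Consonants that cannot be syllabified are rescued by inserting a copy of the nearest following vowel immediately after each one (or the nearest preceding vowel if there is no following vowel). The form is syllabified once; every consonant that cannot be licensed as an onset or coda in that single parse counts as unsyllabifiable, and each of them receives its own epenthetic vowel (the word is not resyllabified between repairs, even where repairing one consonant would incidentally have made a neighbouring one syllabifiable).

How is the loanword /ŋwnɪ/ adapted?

Under (C)V(C), the unsyllabifiable consonants are /ŋ/, /w/ (at most one coda consonant is licensed; onsets are limited to one consonant).
Each unlicensed consonant becomes the onset of a new syllable: /ŋ/ → /ŋɪ/, /w/ → /wɪ/.

ŋɪwɪnɪ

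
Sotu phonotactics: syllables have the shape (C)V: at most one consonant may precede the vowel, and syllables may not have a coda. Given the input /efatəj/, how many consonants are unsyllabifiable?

Syllabifying with onset maximization leaves /j/ stranded (no codas are permitted; onsets are limited to one consonant).

1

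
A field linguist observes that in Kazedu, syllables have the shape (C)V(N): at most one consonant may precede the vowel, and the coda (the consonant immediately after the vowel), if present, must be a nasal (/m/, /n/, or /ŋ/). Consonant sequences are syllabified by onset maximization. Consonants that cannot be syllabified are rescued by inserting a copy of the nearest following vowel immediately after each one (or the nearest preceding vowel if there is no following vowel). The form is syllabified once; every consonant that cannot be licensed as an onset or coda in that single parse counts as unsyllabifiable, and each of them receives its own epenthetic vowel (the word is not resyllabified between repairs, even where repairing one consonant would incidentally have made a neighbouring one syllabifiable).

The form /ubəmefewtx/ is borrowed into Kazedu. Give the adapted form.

ubəmefewetexe

Under (C)V(N), the unsyllabifiable consonants are /w/, /t/, /x/ (only a nasal (/m/, /n/, or /ŋ/) is licensed in coda position; onsets are limited to one consonant).
Inserting the epenthetic vowel yields /w/ → /we/, /t/ → /te/, /x/ → /xe/.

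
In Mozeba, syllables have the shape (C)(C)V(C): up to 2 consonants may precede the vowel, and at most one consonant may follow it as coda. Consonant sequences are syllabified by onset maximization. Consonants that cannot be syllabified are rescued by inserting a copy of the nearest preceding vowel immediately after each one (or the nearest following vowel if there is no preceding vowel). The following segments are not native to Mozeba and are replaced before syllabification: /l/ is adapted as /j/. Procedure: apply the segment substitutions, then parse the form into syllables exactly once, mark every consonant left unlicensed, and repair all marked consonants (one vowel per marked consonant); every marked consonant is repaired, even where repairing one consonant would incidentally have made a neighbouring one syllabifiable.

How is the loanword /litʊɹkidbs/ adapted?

Substitution: /l/ → /j/, giving /jitʊɹkidbs/.
The consonants /b/, /s/ cannot be parsed into a legal (C)(C)V(C) syllable (at most one coda consonant is licensed; onsets may contain at most 2 consonants).
Each unlicensed consonant becomes the onset of a new syllable: /b/ → /bi/, /s/ → /si/.

jitʊɹkidbisi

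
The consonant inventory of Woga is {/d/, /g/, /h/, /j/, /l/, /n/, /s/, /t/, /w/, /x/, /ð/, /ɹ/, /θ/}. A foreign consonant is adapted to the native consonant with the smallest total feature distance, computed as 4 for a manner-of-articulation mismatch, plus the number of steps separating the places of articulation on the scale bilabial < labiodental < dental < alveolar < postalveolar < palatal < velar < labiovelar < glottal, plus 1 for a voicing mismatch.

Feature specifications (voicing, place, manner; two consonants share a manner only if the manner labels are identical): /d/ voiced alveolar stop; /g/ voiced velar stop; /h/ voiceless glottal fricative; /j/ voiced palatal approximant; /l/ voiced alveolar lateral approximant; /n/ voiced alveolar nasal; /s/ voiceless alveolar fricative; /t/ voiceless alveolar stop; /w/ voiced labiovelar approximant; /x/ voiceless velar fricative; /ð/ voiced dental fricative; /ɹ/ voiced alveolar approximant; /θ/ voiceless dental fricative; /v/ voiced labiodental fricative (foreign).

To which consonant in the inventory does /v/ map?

/ð/ is closest: same manner (fricative), place distance 1 (labiodental→dental), same voicing; total 1. Next closest is /θ/ at distance 2.

ð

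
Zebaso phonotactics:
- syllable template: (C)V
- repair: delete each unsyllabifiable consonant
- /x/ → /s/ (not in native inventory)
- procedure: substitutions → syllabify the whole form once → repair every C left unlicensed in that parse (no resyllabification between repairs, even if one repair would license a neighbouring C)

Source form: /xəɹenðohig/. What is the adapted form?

səɹeðohi

Substitution: /x/ → /s/, giving /səɹenðohig/.
The consonants /n/, /g/ cannot be parsed into a legal (C)V syllable (no codas are permitted; onsets are limited to one consonant).
Deletion applies to /n/, /g/.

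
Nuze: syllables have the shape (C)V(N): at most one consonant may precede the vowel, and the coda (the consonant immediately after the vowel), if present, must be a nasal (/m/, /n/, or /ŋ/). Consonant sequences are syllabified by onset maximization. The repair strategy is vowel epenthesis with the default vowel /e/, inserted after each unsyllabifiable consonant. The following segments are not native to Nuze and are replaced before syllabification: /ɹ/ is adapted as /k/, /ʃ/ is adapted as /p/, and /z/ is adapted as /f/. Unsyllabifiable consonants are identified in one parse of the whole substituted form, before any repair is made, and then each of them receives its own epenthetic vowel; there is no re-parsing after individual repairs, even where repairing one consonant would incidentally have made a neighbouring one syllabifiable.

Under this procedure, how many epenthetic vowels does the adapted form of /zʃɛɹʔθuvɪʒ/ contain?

4

After substitution the input is /fpɛkʔθuvɪʒ/.
The unsyllabifiable consonants are /f/, /k/, /ʔ/, /ʒ/; each receives one epenthetic vowel.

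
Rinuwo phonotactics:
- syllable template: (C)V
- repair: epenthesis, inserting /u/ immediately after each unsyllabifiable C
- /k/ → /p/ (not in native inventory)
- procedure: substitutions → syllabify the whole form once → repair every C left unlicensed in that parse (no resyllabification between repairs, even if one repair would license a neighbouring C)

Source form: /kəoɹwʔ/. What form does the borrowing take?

pəoɹuwuʔu

Substitution: /k/ → /p/, giving /pəoɹwʔ/.
Syllabifying with onset maximization leaves /ɹ/, /w/, /ʔ/ stranded (no codas are permitted; onsets are limited to one consonant).
Inserting the epenthetic vowel yields /ɹ/ → /ɹu/, /w/ → /wu/, /ʔ/ → /ʔu/.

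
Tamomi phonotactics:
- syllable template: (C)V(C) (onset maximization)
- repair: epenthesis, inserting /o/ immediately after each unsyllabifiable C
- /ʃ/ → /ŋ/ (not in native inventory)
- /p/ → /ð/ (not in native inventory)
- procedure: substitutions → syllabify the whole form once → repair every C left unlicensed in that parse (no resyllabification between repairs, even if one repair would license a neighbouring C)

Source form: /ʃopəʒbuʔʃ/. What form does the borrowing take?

Substitution: /ʃ/ → /ŋ/, /p/ → /ð/, giving /ŋoðəʒbuʔŋ/.
Syllabifying with onset maximization leaves /ŋ/ stranded (at most one coda consonant is licensed; onsets are limited to one consonant).
Epenthesis after each stranded consonant: /ŋ/ → /ŋo/.

ŋoðəʒbuʔŋo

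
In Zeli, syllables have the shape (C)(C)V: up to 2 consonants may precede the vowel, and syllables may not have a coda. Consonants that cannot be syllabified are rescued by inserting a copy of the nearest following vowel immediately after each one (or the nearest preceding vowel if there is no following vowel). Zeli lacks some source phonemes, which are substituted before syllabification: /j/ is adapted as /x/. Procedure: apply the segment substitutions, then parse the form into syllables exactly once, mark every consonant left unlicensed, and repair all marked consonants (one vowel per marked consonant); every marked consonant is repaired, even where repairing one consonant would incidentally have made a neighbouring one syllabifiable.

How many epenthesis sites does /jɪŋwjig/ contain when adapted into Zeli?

2

After substitution the input is /xɪŋwxig/.
The unsyllabifiable consonants are /ŋ/, /g/; each receives one epenthetic vowel.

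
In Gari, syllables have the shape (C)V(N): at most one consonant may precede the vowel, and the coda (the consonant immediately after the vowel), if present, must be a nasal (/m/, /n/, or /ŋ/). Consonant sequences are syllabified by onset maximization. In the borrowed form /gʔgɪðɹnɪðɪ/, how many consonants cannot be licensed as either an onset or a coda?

4

The consonants /g/, /ʔ/, /ð/, /ɹ/ cannot be parsed into a legal (C)V(N) syllable (only a nasal (/m/, /n/, or /ŋ/) is licensed in coda position; onsets are limited to one consonant).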